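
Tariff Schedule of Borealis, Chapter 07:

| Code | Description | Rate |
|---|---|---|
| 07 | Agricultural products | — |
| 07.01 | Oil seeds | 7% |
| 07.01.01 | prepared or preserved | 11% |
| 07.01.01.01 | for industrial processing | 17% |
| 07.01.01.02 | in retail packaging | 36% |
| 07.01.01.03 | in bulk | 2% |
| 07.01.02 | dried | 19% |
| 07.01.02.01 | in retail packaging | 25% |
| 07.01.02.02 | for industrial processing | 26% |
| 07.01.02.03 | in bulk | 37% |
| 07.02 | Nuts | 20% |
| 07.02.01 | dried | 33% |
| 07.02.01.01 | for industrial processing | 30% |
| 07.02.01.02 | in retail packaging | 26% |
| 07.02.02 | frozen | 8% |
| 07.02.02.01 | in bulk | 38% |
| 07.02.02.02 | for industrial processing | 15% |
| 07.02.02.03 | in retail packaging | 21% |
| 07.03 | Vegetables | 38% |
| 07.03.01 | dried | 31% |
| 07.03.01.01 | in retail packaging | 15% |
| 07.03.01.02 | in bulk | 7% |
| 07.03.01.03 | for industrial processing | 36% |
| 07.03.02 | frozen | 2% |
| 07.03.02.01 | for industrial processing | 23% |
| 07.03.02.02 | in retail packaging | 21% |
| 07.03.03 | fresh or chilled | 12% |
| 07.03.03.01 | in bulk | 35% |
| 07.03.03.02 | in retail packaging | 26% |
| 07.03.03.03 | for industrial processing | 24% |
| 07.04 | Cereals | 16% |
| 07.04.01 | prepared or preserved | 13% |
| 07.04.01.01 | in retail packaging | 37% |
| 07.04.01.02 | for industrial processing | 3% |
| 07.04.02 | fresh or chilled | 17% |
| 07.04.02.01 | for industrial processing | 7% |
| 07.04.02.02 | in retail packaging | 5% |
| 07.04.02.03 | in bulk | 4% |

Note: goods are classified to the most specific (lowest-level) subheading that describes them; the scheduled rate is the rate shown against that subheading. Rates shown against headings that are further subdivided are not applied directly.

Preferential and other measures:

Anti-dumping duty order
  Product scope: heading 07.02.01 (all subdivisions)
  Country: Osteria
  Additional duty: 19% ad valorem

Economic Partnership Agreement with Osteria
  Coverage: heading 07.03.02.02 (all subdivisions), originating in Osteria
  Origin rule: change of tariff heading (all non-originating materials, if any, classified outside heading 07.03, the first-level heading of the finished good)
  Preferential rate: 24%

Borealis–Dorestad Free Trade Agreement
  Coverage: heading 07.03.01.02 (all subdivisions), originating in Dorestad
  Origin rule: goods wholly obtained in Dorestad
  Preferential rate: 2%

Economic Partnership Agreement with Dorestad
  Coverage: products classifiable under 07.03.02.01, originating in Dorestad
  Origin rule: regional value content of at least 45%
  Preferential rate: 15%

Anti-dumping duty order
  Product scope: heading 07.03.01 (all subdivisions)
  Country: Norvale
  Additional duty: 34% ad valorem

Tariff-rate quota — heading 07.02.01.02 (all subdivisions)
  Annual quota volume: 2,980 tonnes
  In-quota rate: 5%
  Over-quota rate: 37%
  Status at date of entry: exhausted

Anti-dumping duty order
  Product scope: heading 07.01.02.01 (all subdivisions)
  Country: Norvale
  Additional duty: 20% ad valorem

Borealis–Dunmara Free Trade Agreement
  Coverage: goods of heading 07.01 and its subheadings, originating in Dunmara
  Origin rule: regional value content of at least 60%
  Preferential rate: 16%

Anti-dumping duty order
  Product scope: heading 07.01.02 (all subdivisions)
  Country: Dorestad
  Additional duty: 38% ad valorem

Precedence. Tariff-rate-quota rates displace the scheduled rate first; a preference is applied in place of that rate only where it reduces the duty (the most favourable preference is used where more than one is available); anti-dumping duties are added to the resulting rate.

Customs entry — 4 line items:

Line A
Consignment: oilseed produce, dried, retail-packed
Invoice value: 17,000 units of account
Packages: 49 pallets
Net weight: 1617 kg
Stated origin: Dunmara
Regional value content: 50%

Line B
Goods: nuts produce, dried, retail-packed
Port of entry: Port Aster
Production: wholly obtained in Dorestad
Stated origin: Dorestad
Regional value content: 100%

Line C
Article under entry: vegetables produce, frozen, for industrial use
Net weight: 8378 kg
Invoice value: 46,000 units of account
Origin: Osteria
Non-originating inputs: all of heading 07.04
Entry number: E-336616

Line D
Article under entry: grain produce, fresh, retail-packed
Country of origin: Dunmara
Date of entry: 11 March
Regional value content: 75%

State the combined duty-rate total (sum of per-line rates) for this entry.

Line A: oilseed → 07.01; dried → 07.01.02; retail-packed → 07.01.02.01. Scheduled 25%. Dunmara agreement on 07.01: RVC < 60%. → 25%.
Line B: nuts → 07.02; dried → 07.02.01; retail-packed → 07.02.01.02. Scheduled 26%. quota on 07.02.01.02 exhausted → over-quota 37%; Dorestad agreement on 07.03.01.02: 07.02.01.02 not covered; Dorestad agreement on 07.03.02.01: 07.02.01.02 not covered. → 37%.
Line C: vegetables → 07.03; frozen → 07.03.02; for industrial use → 07.03.02.01. Scheduled 23%. Osteria agreement on 07.03.02.02: 07.03.02.01 not covered. → 23%.
Line D: grain → 07.04; fresh → 07.04.02; retail-packed → 07.04.02.02. Scheduled 5%. Dunmara agreement on 07.01: 07.04.02.02 not covered. → 5%.
Sum: 25% + 37% + 23% + 5% = 90%.

90%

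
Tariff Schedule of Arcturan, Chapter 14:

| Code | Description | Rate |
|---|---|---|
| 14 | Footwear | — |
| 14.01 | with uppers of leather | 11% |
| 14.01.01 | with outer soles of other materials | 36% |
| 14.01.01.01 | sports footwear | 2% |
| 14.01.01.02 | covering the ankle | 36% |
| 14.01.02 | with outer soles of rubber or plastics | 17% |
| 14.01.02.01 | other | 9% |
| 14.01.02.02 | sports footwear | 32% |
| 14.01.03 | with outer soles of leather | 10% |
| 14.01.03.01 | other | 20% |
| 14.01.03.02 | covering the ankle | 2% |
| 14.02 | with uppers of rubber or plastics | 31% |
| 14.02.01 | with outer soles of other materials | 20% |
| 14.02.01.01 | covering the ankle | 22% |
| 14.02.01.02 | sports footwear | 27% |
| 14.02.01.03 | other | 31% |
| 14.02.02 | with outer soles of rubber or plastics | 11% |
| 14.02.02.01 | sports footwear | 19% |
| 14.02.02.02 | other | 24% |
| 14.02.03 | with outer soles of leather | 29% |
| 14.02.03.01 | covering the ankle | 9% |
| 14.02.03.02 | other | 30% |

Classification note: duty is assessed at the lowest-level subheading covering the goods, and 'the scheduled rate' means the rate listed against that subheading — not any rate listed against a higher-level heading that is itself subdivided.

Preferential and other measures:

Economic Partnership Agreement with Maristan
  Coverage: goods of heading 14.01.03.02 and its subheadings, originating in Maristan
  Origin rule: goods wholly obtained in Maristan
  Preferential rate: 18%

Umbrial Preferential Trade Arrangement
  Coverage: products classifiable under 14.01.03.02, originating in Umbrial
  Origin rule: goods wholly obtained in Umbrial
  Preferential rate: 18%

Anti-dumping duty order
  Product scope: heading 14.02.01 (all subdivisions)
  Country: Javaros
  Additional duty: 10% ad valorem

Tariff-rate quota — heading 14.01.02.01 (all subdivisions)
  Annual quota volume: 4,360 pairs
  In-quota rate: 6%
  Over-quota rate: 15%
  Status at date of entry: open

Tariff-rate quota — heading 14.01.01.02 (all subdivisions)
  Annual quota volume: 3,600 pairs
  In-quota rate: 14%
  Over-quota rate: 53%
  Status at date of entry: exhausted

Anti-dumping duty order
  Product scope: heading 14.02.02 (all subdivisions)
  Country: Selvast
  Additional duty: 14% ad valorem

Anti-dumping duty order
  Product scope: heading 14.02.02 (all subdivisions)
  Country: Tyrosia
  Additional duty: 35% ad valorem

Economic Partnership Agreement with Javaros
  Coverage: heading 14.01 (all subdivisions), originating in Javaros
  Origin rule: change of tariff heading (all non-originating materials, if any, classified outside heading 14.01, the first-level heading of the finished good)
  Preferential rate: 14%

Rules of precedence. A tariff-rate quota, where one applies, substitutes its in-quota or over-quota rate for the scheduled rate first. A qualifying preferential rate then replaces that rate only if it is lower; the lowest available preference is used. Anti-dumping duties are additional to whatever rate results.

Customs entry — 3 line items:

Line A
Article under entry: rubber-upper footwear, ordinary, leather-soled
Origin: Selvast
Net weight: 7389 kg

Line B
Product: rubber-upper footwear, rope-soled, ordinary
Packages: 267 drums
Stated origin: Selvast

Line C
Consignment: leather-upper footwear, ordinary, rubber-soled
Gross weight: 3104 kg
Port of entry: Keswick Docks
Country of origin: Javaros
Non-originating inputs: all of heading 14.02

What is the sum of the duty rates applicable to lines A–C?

67%

Line A: rubber-upper → 14.02; leather-soled → 14.02.03; ordinary → 14.02.03.02. Scheduled 30%. No special measure applies. → 30%.
Line B: rubber-upper → 14.02; rope-soled → 14.02.01; ordinary → 14.02.01.03. Scheduled 31%. No special measure applies. → 31%.
Line C: leather-upper → 14.01; rubber-soled → 14.01.02; ordinary → 14.01.02.01. Scheduled 9%. quota on 14.01.02.01 open → in-quota 6%; Javaros agreement on 14.01: CTH met → 14% available; preference 14% not lower than 6% → no reduction. → 6%.
Sum: 30% + 31% + 6% = 67%.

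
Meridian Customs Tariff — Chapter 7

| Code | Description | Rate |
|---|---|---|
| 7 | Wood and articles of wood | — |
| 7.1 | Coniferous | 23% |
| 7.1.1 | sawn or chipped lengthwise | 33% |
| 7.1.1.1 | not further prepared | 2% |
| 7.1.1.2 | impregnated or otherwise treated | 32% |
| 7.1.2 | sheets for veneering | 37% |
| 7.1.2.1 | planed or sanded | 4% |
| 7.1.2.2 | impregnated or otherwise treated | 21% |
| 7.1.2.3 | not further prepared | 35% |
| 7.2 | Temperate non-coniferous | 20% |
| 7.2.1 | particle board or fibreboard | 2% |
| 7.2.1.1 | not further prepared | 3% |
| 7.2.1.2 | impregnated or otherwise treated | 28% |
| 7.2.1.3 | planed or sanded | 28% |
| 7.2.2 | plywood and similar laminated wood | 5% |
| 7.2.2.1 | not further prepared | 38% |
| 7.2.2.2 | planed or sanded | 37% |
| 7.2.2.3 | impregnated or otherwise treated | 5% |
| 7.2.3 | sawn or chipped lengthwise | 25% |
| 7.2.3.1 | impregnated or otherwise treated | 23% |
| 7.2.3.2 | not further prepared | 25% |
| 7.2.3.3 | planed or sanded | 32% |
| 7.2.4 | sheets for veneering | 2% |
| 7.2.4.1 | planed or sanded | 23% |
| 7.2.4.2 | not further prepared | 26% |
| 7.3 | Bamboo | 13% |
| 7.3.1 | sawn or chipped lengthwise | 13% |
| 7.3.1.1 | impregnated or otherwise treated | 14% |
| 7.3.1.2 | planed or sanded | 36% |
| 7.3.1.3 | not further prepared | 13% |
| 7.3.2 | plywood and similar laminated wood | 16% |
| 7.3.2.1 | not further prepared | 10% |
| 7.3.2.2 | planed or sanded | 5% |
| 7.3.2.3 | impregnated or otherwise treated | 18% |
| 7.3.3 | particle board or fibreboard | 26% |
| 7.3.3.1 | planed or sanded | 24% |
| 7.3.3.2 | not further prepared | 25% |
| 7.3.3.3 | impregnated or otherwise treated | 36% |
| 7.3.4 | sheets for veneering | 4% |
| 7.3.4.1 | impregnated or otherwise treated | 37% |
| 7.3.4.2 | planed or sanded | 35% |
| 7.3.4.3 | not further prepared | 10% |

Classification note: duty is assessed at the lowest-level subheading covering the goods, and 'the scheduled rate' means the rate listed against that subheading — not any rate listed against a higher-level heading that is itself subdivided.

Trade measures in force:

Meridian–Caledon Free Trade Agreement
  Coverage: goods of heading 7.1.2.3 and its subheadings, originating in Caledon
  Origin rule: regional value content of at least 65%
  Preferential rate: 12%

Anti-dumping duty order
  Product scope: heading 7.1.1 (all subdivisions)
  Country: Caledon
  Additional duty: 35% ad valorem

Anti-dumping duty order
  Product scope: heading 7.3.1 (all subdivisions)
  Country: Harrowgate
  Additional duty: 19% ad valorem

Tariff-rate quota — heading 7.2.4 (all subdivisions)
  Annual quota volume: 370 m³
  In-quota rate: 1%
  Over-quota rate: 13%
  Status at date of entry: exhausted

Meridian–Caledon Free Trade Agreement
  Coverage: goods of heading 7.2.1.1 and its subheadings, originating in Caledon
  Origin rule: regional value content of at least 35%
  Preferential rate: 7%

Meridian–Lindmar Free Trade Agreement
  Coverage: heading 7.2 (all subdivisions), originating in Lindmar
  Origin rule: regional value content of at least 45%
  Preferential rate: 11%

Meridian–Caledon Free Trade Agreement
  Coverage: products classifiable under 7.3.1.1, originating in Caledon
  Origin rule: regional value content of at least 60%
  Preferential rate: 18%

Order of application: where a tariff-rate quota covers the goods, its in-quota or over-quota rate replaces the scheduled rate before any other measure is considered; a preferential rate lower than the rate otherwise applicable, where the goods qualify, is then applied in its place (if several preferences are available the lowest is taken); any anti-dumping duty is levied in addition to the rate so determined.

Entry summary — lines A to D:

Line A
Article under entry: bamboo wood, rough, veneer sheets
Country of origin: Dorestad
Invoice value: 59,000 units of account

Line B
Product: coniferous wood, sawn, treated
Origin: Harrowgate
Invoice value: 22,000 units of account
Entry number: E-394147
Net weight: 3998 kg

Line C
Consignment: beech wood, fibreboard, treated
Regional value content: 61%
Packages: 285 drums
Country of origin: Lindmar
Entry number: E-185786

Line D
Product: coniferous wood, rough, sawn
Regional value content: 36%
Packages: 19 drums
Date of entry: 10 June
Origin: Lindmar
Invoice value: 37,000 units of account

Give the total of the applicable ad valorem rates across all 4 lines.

Line A: bamboo → 7.3; veneer sheets → 7.3.4; rough → 7.3.4.3. Scheduled 10%. No special measure applies. → 10%.
Line B: coniferous → 7.1; sawn → 7.1.1; treated → 7.1.1.2. Scheduled 32%. No special measure applies. → 32%.
Line C: beech → 7.2; fibreboard → 7.2.1; treated → 7.2.1.2. Scheduled 28%. Lindmar agreement on 7.2: RVC ≥ 45% → 11% available; preferential 11%. → 11%.
Line D: coniferous → 7.1; sawn → 7.1.1; rough → 7.1.1.1. Scheduled 2%. Lindmar agreement on 7.2: 7.1.1.1 not covered. → 2%.
Sum: 10% + 32% + 11% + 2% = 55%.

55%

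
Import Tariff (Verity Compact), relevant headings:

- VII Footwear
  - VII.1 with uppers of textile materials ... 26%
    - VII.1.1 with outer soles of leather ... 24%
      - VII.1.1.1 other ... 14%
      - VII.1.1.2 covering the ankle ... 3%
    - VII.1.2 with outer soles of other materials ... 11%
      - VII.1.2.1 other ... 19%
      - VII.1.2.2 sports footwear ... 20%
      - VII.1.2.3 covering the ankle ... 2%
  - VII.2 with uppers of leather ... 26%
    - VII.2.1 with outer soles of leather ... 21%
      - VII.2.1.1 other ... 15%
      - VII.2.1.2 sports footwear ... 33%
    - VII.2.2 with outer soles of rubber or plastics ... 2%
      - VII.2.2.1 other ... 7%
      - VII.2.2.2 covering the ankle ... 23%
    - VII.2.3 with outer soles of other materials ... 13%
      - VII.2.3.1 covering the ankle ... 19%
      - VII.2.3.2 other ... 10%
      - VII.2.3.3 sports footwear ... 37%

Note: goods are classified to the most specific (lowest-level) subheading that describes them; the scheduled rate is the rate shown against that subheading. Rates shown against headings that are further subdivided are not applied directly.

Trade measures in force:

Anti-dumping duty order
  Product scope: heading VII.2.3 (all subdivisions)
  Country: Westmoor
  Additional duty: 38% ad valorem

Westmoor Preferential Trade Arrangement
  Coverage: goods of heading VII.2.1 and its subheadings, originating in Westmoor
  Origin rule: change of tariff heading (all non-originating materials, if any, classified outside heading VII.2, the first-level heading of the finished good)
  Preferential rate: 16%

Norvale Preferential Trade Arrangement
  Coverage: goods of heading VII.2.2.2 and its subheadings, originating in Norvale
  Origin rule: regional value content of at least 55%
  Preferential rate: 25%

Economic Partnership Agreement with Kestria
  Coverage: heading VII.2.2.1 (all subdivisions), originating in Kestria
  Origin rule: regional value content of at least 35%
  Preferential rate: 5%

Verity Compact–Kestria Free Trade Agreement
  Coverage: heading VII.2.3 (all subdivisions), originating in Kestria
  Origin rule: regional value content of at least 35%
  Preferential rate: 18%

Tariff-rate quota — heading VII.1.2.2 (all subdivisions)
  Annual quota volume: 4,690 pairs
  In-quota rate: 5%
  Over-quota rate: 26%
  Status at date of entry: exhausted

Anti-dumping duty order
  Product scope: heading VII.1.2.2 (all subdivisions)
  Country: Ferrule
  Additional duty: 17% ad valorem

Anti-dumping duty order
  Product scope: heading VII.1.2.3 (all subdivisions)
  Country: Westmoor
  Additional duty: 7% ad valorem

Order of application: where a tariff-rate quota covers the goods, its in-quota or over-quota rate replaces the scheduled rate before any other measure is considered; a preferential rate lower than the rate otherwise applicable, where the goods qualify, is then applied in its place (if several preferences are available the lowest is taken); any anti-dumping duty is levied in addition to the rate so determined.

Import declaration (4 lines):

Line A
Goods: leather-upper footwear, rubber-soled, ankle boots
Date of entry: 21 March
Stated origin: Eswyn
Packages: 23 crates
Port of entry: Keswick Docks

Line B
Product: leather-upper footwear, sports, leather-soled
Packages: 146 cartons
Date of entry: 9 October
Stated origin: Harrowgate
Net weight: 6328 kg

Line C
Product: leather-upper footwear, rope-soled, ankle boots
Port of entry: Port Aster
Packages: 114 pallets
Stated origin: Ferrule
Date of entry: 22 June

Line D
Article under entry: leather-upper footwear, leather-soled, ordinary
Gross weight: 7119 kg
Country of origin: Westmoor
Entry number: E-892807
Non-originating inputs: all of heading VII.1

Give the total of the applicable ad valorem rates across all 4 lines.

90%

Line A: leather-upper → VII.2; rubber-soled → VII.2.2; ankle boots → VII.2.2.2. Scheduled 23%. No special measure applies. → 23%.
Line B: leather-upper → VII.2; leather-soled → VII.2.1; sports → VII.2.1.2. Scheduled 33%. No special measure applies. → 33%.
Line C: leather-upper → VII.2; rope-soled → VII.2.3; ankle boots → VII.2.3.1. Scheduled 19%. No special measure applies. → 19%.
Line D: leather-upper → VII.2; leather-soled → VII.2.1; ordinary → VII.2.1.1. Scheduled 15%. Westmoor agreement on VII.2.1: CTH met → 16% available; preference 16% not lower than 15% → no reduction. → 15%.
Sum: 23% + 33% + 19% + 15% = 90%.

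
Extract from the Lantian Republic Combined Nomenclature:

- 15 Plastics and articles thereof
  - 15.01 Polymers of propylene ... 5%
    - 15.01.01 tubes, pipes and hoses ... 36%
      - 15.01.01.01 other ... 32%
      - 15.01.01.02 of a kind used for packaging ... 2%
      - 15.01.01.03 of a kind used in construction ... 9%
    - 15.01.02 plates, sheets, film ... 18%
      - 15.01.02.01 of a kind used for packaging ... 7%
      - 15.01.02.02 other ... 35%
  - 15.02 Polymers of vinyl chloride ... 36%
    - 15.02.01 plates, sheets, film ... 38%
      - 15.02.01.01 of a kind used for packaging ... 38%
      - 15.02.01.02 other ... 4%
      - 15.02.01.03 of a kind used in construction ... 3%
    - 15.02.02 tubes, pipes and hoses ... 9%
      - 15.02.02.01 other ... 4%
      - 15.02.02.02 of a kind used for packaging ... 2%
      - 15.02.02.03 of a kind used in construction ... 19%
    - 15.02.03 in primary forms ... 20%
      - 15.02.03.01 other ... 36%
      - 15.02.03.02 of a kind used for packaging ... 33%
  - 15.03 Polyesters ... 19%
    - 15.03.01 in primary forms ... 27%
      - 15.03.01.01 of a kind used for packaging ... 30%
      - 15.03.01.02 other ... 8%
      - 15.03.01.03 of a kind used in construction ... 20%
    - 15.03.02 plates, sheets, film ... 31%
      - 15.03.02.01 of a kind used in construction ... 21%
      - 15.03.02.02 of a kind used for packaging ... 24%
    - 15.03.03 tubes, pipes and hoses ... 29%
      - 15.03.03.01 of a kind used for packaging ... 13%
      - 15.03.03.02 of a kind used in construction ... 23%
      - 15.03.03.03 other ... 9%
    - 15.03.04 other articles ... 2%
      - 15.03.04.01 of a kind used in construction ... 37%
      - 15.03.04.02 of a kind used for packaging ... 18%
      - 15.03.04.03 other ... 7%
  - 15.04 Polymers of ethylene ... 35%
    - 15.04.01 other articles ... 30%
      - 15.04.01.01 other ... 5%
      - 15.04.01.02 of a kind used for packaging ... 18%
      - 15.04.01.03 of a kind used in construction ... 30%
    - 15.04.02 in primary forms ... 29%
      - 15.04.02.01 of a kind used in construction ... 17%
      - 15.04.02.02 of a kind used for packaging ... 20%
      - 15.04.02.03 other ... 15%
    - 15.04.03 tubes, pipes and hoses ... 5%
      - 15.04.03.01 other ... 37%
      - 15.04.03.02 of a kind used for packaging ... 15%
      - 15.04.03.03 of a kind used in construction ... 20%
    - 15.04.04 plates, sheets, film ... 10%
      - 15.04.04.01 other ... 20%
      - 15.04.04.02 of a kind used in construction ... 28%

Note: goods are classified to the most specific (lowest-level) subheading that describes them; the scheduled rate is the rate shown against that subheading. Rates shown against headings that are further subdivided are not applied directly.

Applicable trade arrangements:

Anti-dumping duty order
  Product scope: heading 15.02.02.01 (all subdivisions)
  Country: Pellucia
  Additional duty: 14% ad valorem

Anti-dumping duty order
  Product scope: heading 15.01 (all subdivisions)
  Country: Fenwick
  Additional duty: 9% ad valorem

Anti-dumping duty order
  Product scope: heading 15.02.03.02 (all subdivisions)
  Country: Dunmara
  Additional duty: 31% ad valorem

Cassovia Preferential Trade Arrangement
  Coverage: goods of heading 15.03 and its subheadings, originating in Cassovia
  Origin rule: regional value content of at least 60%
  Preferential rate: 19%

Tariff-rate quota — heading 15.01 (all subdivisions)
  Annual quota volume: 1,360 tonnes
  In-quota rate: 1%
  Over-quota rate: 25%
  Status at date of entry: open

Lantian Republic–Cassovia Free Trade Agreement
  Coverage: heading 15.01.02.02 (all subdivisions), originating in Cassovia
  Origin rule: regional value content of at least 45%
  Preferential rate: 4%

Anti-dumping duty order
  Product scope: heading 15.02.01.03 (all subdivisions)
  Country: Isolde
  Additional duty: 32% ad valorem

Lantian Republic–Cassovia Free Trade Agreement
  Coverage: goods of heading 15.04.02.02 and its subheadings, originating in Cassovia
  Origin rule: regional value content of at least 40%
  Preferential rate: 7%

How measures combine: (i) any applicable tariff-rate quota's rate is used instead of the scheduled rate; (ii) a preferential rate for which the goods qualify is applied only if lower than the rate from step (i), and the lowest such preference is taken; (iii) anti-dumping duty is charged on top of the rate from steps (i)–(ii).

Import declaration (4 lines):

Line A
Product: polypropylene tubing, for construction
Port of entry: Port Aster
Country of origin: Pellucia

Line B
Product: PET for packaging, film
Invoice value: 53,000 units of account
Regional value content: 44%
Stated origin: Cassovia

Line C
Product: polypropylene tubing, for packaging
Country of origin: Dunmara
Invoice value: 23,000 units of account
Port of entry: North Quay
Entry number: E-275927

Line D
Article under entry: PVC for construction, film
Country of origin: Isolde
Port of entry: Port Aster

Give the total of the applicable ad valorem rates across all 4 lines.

61%

Line A: polypropylene → 15.01; tubing → 15.01.01; for construction → 15.01.01.03. Scheduled 9%. quota on 15.01 open → in-quota 1%. → 1%.
Line B: PET → 15.03; film → 15.03.02; for packaging → 15.03.02.02. Scheduled 24%. Cassovia agreement on 15.03: RVC < 60%; Cassovia agreement on 15.01.02.02: 15.03.02.02 not covered; Cassovia agreement on 15.04.02.02: 15.03.02.02 not covered. → 24%.
Line C: polypropylene → 15.01; tubing → 15.01.01; for packaging → 15.01.01.02. Scheduled 2%. quota on 15.01 open → in-quota 1%. → 1%.
Line D: PVC → 15.02; film → 15.02.01; for construction → 15.02.01.03. Scheduled 3%. anti-dumping (Isolde, 15.02.01.03): +32%; total 3% + 32% = 35%. → 35%.
Sum: 1% + 24% + 1% + 35% = 61%.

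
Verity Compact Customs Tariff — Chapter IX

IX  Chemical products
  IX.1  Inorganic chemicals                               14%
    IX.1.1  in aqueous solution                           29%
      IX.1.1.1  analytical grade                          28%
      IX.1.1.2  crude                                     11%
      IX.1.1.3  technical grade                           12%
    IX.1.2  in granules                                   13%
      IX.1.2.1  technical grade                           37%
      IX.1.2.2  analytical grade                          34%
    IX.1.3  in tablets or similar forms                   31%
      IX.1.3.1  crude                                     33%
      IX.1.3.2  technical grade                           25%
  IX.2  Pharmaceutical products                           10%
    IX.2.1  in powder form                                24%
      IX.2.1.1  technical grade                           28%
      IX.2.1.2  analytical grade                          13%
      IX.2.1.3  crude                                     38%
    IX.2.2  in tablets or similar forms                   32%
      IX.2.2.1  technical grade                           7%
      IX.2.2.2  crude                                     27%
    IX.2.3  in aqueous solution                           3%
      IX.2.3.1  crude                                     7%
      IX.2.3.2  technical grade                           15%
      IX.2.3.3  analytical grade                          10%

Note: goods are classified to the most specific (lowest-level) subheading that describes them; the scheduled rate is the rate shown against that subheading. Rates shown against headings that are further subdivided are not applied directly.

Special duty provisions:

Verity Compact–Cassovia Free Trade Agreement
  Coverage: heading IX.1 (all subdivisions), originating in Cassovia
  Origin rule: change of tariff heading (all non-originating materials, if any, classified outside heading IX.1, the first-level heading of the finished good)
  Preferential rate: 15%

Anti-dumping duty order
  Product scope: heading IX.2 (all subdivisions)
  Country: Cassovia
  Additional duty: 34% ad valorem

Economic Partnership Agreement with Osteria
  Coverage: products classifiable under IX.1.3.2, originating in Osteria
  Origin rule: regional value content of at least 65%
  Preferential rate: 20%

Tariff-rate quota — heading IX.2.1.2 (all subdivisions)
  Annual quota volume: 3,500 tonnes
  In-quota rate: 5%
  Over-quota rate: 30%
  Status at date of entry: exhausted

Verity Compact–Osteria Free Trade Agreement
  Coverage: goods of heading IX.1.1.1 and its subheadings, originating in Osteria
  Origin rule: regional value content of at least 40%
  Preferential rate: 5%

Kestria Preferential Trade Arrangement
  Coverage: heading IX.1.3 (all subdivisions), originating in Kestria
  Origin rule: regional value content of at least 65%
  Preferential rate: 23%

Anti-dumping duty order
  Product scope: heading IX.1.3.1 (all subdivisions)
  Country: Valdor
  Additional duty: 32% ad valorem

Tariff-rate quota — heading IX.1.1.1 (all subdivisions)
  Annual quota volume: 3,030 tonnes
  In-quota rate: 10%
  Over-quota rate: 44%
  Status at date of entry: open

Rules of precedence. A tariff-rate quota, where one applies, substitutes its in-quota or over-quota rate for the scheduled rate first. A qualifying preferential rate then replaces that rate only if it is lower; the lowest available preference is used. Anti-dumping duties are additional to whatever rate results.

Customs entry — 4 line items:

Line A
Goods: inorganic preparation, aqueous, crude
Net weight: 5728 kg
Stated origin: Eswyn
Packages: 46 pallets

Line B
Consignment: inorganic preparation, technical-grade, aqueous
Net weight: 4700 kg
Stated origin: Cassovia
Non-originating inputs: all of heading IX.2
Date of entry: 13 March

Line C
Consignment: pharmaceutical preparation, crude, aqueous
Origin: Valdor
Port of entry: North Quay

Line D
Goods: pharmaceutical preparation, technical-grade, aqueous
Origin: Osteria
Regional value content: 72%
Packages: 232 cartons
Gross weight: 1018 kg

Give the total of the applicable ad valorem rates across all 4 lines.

45%

Line A: inorganic → IX.1; aqueous → IX.1.1; crude → IX.1.1.2. Scheduled 11%. No special measure applies. → 11%.
Line B: inorganic → IX.1; aqueous → IX.1.1; technical-grade → IX.1.1.3. Scheduled 12%. Cassovia agreement on IX.1: CTH met → 15% available; preference 15% not lower than 12% → no reduction. → 12%.
Line C: pharmaceutical → IX.2; aqueous → IX.2.3; crude → IX.2.3.1. Scheduled 7%. No special measure applies. → 7%.
Line D: pharmaceutical → IX.2; aqueous → IX.2.3; technical-grade → IX.2.3.2. Scheduled 15%. Osteria agreement on IX.1.3.2: IX.2.3.2 not covered; Osteria agreement on IX.1.1.1: IX.2.3.2 not covered. → 15%.
Sum: 11% + 12% + 7% + 15% = 45%.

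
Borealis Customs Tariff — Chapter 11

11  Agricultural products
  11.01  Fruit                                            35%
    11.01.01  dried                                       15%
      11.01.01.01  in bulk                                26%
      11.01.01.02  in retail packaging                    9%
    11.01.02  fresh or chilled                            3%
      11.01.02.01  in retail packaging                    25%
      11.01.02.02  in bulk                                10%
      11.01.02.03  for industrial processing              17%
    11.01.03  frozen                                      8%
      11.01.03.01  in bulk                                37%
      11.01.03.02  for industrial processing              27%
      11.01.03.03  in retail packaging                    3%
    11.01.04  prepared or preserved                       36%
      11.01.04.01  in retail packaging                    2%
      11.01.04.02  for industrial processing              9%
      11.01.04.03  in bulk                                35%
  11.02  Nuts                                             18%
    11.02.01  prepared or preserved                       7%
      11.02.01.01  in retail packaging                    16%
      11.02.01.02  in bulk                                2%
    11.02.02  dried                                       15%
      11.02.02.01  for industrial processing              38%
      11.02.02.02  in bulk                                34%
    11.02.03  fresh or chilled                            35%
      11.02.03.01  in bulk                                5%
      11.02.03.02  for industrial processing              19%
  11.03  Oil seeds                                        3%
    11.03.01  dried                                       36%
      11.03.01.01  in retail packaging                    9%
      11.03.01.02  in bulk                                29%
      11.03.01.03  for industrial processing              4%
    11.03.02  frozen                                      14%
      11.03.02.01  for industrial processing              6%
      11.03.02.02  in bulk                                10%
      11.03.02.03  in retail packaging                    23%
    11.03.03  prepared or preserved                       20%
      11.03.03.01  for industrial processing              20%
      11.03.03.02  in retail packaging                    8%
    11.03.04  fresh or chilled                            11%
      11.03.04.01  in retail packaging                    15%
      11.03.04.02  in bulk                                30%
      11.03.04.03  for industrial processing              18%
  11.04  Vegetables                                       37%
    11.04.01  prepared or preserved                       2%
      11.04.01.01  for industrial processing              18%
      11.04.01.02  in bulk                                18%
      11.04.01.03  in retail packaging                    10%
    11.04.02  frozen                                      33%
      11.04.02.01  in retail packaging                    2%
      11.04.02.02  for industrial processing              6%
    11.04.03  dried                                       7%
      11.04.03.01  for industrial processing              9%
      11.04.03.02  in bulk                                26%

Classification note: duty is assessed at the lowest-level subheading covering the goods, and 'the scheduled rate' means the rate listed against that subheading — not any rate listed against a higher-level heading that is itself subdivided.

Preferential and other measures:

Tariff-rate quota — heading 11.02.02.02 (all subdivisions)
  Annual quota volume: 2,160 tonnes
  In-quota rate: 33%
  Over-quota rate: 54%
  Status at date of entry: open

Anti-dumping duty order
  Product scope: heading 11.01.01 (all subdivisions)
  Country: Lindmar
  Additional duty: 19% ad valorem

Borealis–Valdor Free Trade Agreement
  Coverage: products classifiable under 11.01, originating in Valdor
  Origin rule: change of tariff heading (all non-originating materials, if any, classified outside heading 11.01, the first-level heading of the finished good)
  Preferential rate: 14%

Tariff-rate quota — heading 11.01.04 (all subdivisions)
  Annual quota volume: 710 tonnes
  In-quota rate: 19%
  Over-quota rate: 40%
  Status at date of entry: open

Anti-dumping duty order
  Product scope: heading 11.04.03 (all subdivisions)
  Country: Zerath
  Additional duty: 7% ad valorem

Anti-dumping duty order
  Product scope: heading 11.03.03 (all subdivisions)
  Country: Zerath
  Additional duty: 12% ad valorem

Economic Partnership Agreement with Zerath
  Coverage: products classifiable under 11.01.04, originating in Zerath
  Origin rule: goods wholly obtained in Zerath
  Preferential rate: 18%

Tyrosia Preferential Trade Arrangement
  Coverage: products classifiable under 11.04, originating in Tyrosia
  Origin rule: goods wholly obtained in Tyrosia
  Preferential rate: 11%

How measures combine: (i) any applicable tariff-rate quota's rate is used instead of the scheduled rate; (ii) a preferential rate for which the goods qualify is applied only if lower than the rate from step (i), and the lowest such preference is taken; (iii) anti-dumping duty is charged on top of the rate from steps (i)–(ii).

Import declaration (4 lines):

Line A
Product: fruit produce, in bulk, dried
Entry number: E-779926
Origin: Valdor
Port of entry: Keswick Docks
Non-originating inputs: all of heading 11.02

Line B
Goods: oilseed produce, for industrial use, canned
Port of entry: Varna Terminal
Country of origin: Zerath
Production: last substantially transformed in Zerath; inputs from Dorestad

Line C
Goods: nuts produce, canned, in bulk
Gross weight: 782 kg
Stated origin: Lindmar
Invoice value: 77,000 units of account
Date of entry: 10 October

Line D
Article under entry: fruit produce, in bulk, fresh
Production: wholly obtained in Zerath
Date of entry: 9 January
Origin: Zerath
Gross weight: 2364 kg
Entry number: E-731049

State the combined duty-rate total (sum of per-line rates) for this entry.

58%

Line A: fruit → 11.01; dried → 11.01.01; in bulk → 11.01.01.01. Scheduled 26%. Valdor agreement on 11.01: CTH met → 14% available; preferential 14%. → 14%.
Line B: oilseed → 11.03; canned → 11.03.03; for industrial use → 11.03.03.01. Scheduled 20%. Zerath agreement on 11.01.04: 11.03.03.01 not covered; anti-dumping (Zerath, 11.03.03): +12%; total 20% + 12% = 32%. → 32%.
Line C: nuts → 11.02; canned → 11.02.01; in bulk → 11.02.01.02. Scheduled 2%. No special measure applies. → 2%.
Line D: fruit → 11.01; fresh → 11.01.02; in bulk → 11.01.02.02. Scheduled 10%. Zerath agreement on 11.01.04: 11.01.02.02 not covered. → 10%.
Sum: 14% + 32% + 2% + 10% = 58%.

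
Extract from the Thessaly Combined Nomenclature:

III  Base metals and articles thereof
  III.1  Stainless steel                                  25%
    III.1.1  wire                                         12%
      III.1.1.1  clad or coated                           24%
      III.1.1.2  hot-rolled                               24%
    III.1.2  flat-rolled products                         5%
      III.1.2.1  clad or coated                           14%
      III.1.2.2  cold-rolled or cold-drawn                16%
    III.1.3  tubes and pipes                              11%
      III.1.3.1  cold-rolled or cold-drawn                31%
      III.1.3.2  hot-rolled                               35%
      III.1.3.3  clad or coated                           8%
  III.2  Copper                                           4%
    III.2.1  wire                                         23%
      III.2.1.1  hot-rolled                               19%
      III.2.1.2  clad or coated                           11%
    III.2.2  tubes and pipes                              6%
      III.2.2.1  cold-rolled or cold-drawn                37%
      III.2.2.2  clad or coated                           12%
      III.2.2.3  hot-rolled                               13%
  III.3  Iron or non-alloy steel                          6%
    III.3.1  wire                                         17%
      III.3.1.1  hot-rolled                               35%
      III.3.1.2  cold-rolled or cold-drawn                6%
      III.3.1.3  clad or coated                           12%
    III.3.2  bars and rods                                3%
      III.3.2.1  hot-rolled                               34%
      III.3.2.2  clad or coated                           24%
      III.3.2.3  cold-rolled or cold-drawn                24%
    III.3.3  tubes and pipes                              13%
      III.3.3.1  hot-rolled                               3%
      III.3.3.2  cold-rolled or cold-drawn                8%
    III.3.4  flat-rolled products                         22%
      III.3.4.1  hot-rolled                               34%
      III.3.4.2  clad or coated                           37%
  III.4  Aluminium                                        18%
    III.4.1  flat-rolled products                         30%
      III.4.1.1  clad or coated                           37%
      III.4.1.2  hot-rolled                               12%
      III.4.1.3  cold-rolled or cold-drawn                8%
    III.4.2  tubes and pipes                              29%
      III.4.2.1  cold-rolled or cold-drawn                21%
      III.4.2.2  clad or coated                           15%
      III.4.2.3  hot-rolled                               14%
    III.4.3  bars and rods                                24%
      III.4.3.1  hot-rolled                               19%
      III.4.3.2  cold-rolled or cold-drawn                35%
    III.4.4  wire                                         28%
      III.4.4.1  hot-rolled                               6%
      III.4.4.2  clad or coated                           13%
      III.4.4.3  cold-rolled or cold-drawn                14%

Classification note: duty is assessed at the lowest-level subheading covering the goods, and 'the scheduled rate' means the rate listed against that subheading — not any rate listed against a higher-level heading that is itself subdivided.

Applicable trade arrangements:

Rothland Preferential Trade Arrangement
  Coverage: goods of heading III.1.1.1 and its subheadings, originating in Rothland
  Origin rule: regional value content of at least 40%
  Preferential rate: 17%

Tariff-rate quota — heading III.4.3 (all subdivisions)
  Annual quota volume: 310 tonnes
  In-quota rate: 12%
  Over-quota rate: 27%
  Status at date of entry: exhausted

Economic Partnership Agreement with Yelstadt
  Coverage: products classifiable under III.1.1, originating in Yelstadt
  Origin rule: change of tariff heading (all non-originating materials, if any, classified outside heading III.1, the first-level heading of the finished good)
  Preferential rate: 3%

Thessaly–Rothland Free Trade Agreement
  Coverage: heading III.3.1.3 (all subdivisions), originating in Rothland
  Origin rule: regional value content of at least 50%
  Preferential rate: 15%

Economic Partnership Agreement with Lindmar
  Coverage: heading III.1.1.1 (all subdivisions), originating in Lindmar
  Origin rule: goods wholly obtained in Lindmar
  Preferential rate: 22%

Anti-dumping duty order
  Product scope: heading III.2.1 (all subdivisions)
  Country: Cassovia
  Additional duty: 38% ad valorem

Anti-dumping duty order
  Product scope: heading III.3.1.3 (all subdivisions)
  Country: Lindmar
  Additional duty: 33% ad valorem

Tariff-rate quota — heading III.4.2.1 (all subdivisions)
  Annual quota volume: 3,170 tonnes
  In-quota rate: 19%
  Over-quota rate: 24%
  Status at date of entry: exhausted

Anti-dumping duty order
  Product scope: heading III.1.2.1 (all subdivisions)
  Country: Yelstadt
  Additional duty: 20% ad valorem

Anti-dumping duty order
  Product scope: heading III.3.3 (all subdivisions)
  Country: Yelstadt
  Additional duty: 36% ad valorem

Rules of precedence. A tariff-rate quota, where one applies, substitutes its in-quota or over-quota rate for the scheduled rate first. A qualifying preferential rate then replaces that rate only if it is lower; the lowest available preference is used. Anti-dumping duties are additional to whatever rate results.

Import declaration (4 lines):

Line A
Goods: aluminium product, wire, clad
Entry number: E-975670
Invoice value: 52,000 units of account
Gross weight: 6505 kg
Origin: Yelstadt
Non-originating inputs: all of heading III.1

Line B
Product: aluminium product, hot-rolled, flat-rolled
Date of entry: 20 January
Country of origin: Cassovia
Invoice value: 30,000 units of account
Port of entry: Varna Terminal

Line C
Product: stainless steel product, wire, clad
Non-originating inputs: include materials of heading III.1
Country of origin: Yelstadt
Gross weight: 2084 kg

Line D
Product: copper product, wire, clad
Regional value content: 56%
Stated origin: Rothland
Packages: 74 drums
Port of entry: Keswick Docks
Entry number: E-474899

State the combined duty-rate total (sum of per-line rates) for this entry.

Line A: aluminium → III.4; wire → III.4.4; clad → III.4.4.2. Scheduled 13%. Yelstadt agreement on III.1.1: III.4.4.2 not covered. → 13%.
Line B: aluminium → III.4; flat-rolled → III.4.1; hot-rolled → III.4.1.2. Scheduled 12%. No special measure applies. → 12%.
Line C: stainless steel → III.1; wire → III.1.1; clad → III.1.1.1. Scheduled 24%. Yelstadt agreement on III.1.1: CTH not met. → 24%.
Line D: copper → III.2; wire → III.2.1; clad → III.2.1.2. Scheduled 11%. Rothland agreement on III.1.1.1: III.2.1.2 not covered; Rothland agreement on III.3.1.3: III.2.1.2 not covered. → 11%.
Sum: 13% + 12% + 24% + 11% = 60%.

60%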